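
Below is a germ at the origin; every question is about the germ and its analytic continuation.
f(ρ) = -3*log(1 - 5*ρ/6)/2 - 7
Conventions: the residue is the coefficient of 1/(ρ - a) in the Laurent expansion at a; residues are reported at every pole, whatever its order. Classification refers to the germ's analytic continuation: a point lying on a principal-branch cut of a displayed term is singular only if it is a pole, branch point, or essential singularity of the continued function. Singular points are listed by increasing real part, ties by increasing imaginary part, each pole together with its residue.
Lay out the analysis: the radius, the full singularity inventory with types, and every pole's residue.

Branch term (-3/2)*log(1 - ρ/(6/5)): its argument vanishes at ρ = 6/5, a logarithmic branch point, modulus 6/5.
The radius of convergence is the smallest modulus among the singular points: 6/5.

Radius of convergence at 0: 6/5.
At 6/5: a logarithmic branch point.


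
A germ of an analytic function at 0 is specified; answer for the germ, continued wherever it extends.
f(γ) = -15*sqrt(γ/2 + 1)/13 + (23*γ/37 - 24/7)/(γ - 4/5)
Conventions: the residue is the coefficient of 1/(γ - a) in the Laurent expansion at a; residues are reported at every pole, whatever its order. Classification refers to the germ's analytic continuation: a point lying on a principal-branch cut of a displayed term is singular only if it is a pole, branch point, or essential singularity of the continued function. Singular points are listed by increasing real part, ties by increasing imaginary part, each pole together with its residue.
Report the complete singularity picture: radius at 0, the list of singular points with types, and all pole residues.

Denominator factor (γ - 4/5): pole of order 1 at 4/5, modulus 4/5.
Branch term (-15/13)*sqrt(1 - γ/(-2)): its argument vanishes at γ = -2, a square-root branch point, modulus 2.
The radius of convergence is the smallest modulus among the singular points: 4/5.
The branch term is analytic at 4/5 and contributes nothing to the residue; only the rational part matters.
At the order-1 pole 4/5 set g(γ) = (γ - (4/5))*(rational part) = 23*γ/37 - 24/7.
Simple pole: residue = g(a) at a = 4/5, which is -3796/1295.
List the singular points by increasing real part (a conjugate pair: the negative imaginary part first).

Radius of convergence at 0: 4/5.
At -2: an algebraic (square-root) branch point.
At 4/5: a pole of order 1; residue -3796/1295.


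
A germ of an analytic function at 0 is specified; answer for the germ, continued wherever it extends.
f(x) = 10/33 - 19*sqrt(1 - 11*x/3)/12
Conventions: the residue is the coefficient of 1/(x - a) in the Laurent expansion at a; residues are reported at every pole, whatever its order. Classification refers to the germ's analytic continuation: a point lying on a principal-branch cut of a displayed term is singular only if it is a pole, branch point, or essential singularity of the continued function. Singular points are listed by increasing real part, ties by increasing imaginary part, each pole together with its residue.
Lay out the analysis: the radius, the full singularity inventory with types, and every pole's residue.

Radius of convergence at 0: 3/11.
At 3/11: an algebraic (square-root) branch point.

Branch term (-19/12)*sqrt(1 - x/(3/11)): its argument vanishes at x = 3/11, a square-root branch point, modulus 3/11.
The radius of convergence is the smallest modulus among the singular points: 3/11.


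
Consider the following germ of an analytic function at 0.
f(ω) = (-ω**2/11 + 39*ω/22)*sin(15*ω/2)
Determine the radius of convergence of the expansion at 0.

The radius of convergence is infinite.

The factor sin(15*ω/2) is entire and contributes no finite singular point.
The polynomial part has no poles.
No finite singular points: the Taylor series at 0 converges everywhere.


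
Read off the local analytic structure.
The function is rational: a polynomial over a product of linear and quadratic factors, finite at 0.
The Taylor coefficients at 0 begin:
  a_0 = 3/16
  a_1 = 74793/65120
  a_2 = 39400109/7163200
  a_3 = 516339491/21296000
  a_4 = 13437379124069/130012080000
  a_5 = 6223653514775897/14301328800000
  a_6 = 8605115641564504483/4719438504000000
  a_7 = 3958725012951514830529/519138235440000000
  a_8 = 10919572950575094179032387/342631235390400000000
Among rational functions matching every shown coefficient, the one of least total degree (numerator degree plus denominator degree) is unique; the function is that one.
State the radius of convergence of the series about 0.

The radius of convergence is -9/20 + (1/220)*sqrt(23001).

No rational of total degree below 7 reproduces all 9 coefficients; solving the [1/6] Pade equations on them gives f(η) = (-4*η/37 - 1/11)/((η**2 + 9*η/10 - 3/11)*(η**2 + 12*η/11 - 4/3)**2), whose expansion matches every shown term.
Denominator factor (η**2 + 12*η/11 - 4/3)^2: discriminant 2368/363, real irrational roots -6/11 + (4/33)*sqrt(111) and -6/11 - (4/33)*sqrt(111); poles of order 2, moduli -6/11 + (4/33)*sqrt(111) and 6/11 + (4/33)*sqrt(111).
Denominator factor (η**2 + 9*η/10 - 3/11): discriminant 2091/1100, real irrational roots -9/20 + (1/220)*sqrt(23001) and -9/20 - (1/220)*sqrt(23001); poles of order 1, moduli -9/20 + (1/220)*sqrt(23001) and 9/20 + (1/220)*sqrt(23001).
The radius of convergence is the smallest modulus among the singular points: -9/20 + (1/220)*sqrt(23001).


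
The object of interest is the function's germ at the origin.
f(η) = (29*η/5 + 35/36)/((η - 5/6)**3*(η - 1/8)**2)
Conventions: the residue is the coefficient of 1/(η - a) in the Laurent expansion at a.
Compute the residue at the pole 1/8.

The residue is -15261696/417605.

At the order-2 pole 1/8 set g(η) = (η - (1/8))^2*f(η) = (29*η/5 + 35/36)/(η - 5/6)**3.
Order-2 pole: residue = g'(a); g'(1/8) = -15261696/417605, so the residue is -15261696/417605.


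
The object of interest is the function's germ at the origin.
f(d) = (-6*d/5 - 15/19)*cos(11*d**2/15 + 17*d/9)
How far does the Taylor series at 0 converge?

The factor cos(11*d**2/15 + 17*d/9) is entire and contributes no finite singular point.
The polynomial part has no poles.
No finite singular points: the Taylor series at 0 converges everywhere.

The radius of convergence is infinite.


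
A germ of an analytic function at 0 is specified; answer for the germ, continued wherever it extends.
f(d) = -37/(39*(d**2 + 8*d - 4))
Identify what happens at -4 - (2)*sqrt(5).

The point is a pole of order 1.

The denominator factor d**2 + 8*d - 4 vanishes at -4 - (2)*sqrt(5) and appears to the power 1; the numerator there equals -37/39, nonzero, and no other factor vanishes.
Hence a pole whose order is the multiplicity, 1.


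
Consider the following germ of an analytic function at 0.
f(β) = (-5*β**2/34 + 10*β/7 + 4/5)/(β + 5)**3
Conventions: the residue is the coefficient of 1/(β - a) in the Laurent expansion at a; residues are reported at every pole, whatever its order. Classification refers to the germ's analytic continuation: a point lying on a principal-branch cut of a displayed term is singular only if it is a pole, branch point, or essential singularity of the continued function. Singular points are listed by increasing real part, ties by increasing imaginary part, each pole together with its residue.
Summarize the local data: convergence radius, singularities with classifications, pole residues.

Denominator factor (β + 5)^3: pole of order 3 at -5, modulus 5.
The radius of convergence is the smallest modulus among the singular points: 5.
At the order-3 pole -5 set g(β) = (β - (-5))^3*f(β) = -5*β**2/34 + 10*β/7 + 4/5.
Order-3 pole: residue = g''(a)/2; g''(-5) = -5/17, so the residue is -5/34.

Radius of convergence at 0: 5.
At -5: a pole of order 3; residue -5/34.


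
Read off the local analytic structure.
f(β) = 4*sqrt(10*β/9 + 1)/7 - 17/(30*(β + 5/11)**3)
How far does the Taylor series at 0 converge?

Denominator factor (β + 5/11)^3: pole of order 3 at -5/11, modulus 5/11.
Branch term (4/7)*sqrt(1 - β/(-9/10)): its argument vanishes at β = -9/10, a square-root branch point, modulus 9/10.
The radius of convergence is the smallest modulus among the singular points: 5/11.

The radius of convergence is 5/11.


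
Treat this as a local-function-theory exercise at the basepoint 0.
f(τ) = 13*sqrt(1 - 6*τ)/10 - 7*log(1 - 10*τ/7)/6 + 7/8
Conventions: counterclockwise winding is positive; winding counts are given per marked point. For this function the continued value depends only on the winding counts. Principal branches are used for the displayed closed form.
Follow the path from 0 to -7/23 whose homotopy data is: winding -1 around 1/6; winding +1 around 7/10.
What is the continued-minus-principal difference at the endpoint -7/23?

Continued minus principal equals (-(13/115)*sqrt(1495)) - ((7/3)*pi)*i.

The rational part is single-valued and drops out of the difference; each branch term changes only by its own monodromy.
(13/10)*sqrt(1 - τ/(1/6)): winding -1 is odd, the square root flips sign, contributing -2*(13/10)*sqrt(1 - (-7/23)/(1/6)) = -2*(13/10)*sqrt(65/23) = -(13/115)*sqrt(1495).
(-7/6)*log(1 - τ/(7/10)): each positive loop around 7/10 adds 2*pi*i to the log, so winding +1 contributes (-7/6)*(1)*2*pi*i = -(7/3)*pi*i.
Summing the contributions at τ = -7/23 gives (-(13/115)*sqrt(1495)) - ((7/3)*pi)*i.


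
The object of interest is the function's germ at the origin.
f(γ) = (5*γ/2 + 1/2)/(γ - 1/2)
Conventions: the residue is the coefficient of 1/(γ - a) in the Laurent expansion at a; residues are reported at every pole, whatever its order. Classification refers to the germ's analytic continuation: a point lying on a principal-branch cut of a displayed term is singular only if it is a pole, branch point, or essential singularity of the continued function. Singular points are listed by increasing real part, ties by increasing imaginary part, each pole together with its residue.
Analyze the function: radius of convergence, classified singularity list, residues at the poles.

Denominator factor (γ - 1/2): pole of order 1 at 1/2, modulus 1/2.
The radius of convergence is the smallest modulus among the singular points: 1/2.
At the order-1 pole 1/2 set g(γ) = (γ - (1/2))*f(γ) = 5*γ/2 + 1/2.
Simple pole: residue = g(a) at a = 1/2, which is 7/4.

Radius of convergence at 0: 1/2.
At 1/2: a pole of order 1; residue 7/4.


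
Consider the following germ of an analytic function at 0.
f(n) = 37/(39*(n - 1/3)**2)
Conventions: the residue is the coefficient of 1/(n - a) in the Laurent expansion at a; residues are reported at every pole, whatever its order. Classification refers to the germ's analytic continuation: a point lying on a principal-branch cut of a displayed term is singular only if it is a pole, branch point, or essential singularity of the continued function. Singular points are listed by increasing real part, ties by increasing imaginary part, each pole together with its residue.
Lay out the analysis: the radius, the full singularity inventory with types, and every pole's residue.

Denominator factor (n - 1/3)^2: pole of order 2 at 1/3, modulus 1/3.
The radius of convergence is the smallest modulus among the singular points: 1/3.
At the order-2 pole 1/3 set g(n) = (n - (1/3))^2*f(n) = 37/39.
Order-2 pole: residue = g'(a); g'(1/3) = 0, so the residue is 0.

Radius of convergence at 0: 1/3.
At 1/3: a pole of order 2; residue 0.


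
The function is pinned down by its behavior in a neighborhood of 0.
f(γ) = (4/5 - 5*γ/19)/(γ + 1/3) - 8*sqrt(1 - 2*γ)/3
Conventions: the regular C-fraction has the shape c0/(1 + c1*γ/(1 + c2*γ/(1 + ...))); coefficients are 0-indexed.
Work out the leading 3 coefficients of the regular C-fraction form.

Taylor coefficients (expand at 0): a_0 = -4/15, a_1 = -1517/285, a_2 = 7211/285.
c0 = a_0 = -4/15. Peel one level at a time: if S = 1 + c*γ/S' with S'(0) = 1, then c is the γ-coefficient of S and S' = c*γ/(S - 1).
S_1 = c0/f = 1 + (-1517/76)*γ + (2849325/5776)*γ^2 + ...; c1 = -1517/76.
S_2 = c1*γ/(S_1 - 1) = 1 + (2849325/115292)*γ + ...; c2 = 2849325/115292.

The regular C-fraction coefficients are [-4/15, -1517/76, 2849325/115292].


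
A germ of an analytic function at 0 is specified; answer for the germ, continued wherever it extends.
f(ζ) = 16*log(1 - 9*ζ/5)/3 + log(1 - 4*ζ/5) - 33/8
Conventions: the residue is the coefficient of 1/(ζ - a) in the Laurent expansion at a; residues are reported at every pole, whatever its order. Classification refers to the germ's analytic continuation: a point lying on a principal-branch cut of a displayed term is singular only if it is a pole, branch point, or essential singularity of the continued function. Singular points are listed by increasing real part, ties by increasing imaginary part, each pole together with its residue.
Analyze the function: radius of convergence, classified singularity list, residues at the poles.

Branch term (16/3)*log(1 - ζ/(5/9)): its argument vanishes at ζ = 5/9, a logarithmic branch point, modulus 5/9.
Branch term (1)*log(1 - ζ/(5/4)): its argument vanishes at ζ = 5/4, a logarithmic branch point, modulus 5/4.
The radius of convergence is the smallest modulus among the singular points: 5/9.
List the singular points by increasing real part (a conjugate pair: the negative imaginary part first).

Radius of convergence at 0: 5/9.
At 5/9: a logarithmic branch point.
At 5/4: a logarithmic branch point.


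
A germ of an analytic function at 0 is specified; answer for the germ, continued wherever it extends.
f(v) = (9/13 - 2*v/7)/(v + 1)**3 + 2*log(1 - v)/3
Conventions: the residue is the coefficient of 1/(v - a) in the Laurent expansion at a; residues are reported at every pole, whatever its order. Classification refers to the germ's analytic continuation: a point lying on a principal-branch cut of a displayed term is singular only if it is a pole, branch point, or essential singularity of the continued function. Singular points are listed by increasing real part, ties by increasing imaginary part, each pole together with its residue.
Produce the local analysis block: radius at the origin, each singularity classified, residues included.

Denominator factor (v + 1)^3: pole of order 3 at -1, modulus 1.
Branch term (2/3)*log(1 - v/(1)): its argument vanishes at v = 1, a logarithmic branch point, modulus 1.
The radius of convergence is the smallest modulus among the singular points: 1.
The branch term is analytic at -1 and contributes nothing to the residue; only the rational part matters.
At the order-3 pole -1 set g(v) = (v - (-1))^3*(rational part) = 9/13 - 2*v/7.
Order-3 pole: residue = g''(a)/2; g''(-1) = 0, so the residue is 0.
List the singular points by increasing real part (a conjugate pair: the negative imaginary part first).

Radius of convergence at 0: 1.
At -1: a pole of order 3; residue 0.
At 1: a logarithmic branch point.


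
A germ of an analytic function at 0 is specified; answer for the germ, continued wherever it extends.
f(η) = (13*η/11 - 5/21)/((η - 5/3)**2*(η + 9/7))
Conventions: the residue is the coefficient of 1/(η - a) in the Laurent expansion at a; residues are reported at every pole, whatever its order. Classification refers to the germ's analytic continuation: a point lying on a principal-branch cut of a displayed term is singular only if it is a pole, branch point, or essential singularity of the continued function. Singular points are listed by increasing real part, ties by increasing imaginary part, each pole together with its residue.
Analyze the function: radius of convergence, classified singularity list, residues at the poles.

Radius of convergence at 0: 9/7.
At -9/7: a pole of order 1; residue -4263/21142.
At 5/3: a pole of order 2; residue 4263/21142.

Denominator factor (η - 5/3)^2: pole of order 2 at 5/3, modulus 5/3.
Denominator factor (η + 9/7): pole of order 1 at -9/7, modulus 9/7.
The radius of convergence is the smallest modulus among the singular points: 9/7.
At the order-1 pole -9/7 set g(η) = (η - (-9/7))*f(η) = (13*η/11 - 5/21)/(η - 5/3)**2.
Simple pole: residue = g(a) at a = -9/7, which is -4263/21142.
At the order-2 pole 5/3 set g(η) = (η - (5/3))^2*f(η) = (13*η/11 - 5/21)/(η + 9/7).
Order-2 pole: residue = g'(a); g'(5/3) = 4263/21142, so the residue is 4263/21142.
List the singular points by increasing real part (a conjugate pair: the negative imaginary part first).


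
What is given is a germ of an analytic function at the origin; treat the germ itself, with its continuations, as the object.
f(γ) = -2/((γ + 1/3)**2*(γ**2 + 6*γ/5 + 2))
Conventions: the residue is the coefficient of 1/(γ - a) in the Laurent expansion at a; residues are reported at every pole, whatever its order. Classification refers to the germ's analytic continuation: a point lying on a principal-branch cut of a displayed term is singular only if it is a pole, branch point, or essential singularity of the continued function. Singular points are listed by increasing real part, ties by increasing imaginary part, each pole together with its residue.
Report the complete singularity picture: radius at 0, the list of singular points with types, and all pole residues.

Radius of convergence at 0: 1/3.
At (-3/5) - ((1/5)*sqrt(41))*i: a pole of order 1; residue (-1080/5929) + ((15885/243089)*sqrt(41))*i.
At (-3/5) + ((1/5)*sqrt(41))*i: a pole of order 1; residue (-1080/5929) - ((15885/243089)*sqrt(41))*i.
At -1/3: a pole of order 2; residue 2160/5929.

Denominator factor (γ + 1/3)^2: pole of order 2 at -1/3, modulus 1/3.
Denominator factor (γ**2 + 6*γ/5 + 2): discriminant -164/25, complex-conjugate roots (-3/5) + ((1/5)*sqrt(41))*i and (-3/5) - ((1/5)*sqrt(41))*i; poles of order 1, moduli sqrt(2) and sqrt(2).
The radius of convergence is the smallest modulus among the singular points: 1/3.
The factor γ**2 + 6*γ/5 + 2 splits as (γ - a)(γ - a') with a = (-3/5) - ((1/5)*sqrt(41))*i, a' = (-3/5) + ((1/5)*sqrt(41))*i. At the order-1 pole a set g(γ) = (γ - a)*f(γ) = [-2/(γ + 1/3)**2] / (γ - a').
Simple pole: residue = g(a) at a = (-3/5) - ((1/5)*sqrt(41))*i, which is (-1080/5929) + ((15885/243089)*sqrt(41))*i.
The factor γ**2 + 6*γ/5 + 2 splits as (γ - a)(γ - a') with a = (-3/5) + ((1/5)*sqrt(41))*i, a' = (-3/5) - ((1/5)*sqrt(41))*i. At the order-1 pole a set g(γ) = (γ - a)*f(γ) = [-2/(γ + 1/3)**2] / (γ - a').
Simple pole: residue = g(a) at a = (-3/5) + ((1/5)*sqrt(41))*i, which is (-1080/5929) - ((15885/243089)*sqrt(41))*i.
At the order-2 pole -1/3 set g(γ) = (γ - (-1/3))^2*f(γ) = -2/(γ**2 + 6*γ/5 + 2).
Order-2 pole: residue = g'(a); g'(-1/3) = 2160/5929, so the residue is 2160/5929.
List the singular points by increasing real part (a conjugate pair: the negative imaginary part first).


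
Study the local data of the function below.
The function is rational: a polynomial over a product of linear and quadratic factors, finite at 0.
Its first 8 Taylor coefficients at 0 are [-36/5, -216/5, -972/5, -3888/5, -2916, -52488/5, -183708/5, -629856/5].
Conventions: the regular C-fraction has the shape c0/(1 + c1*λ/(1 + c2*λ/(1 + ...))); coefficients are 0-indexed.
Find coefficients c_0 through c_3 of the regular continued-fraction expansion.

The regular C-fraction coefficients are [-36/5, -6, 3/2, -3/2].

Taylor coefficients (read off): a_0 = -36/5, a_1 = -216/5, a_2 = -972/5, a_3 = -3888/5.
c0 = a_0 = -36/5. Peel one level at a time: if S = 1 + c*λ/S' with S'(0) = 1, then c is the λ-coefficient of S and S' = c*λ/(S - 1).
S_1 = c0/f = 1 + (-6)*λ + (9)*λ^2 + ...; c1 = -6.
S_2 = c1*λ/(S_1 - 1) = 1 + (3/2)*λ + (9/4)*λ^2 + ...; c2 = 3/2.
S_3 = c2*λ/(S_2 - 1) = 1 + (-3/2)*λ + ...; c3 = -3/2.


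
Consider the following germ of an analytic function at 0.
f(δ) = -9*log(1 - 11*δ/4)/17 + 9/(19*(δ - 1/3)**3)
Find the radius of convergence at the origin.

The radius of convergence is 1/3.

Denominator factor (δ - 1/3)^3: pole of order 3 at 1/3, modulus 1/3.
Branch term (-9/17)*log(1 - δ/(4/11)): its argument vanishes at δ = 4/11, a logarithmic branch point, modulus 4/11.
The radius of convergence is the smallest modulus among the singular points: 1/3.


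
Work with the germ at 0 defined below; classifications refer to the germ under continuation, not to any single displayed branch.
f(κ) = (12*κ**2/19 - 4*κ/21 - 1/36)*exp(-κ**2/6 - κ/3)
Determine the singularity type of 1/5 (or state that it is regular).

There is no denominator, hence no pole anywhere.
The factor exp(-κ**2/6 - κ/3) is entire.
So the germ continues analytically to 1/5.

The point is a regular point.


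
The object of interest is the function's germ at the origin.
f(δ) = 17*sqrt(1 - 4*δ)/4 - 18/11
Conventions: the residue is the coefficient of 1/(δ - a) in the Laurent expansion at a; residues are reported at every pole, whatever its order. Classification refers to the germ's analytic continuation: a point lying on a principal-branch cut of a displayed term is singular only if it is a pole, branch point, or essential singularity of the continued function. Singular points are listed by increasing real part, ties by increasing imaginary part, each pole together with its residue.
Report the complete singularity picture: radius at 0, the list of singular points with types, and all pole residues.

Branch term (17/4)*sqrt(1 - δ/(1/4)): its argument vanishes at δ = 1/4, a square-root branch point, modulus 1/4.
The radius of convergence is the smallest modulus among the singular points: 1/4.

Radius of convergence at 0: 1/4.
At 1/4: an algebraic (square-root) branch point.


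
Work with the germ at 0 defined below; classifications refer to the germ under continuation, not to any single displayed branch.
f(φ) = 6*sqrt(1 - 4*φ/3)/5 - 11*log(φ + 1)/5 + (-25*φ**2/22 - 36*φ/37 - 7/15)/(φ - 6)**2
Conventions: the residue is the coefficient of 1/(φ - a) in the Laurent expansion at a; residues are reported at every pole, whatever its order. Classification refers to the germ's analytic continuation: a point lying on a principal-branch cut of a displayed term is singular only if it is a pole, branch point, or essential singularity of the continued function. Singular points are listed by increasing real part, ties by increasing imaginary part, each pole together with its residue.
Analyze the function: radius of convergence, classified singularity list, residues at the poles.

Radius of convergence at 0: 3/4.
At -1: a logarithmic branch point.
At 3/4: an algebraic (square-root) branch point.
At 6: a pole of order 2; residue -5946/407.

Denominator factor (φ - 6)^2: pole of order 2 at 6, modulus 6.
Branch term (-11/5)*log(1 - φ/(-1)): its argument vanishes at φ = -1, a logarithmic branch point, modulus 1.
Branch term (6/5)*sqrt(1 - φ/(3/4)): its argument vanishes at φ = 3/4, a square-root branch point, modulus 3/4.
The radius of convergence is the smallest modulus among the singular points: 3/4.
The branch terms are analytic at 6 and contribute nothing to the residue; only the rational part matters.
At the order-2 pole 6 set g(φ) = (φ - (6))^2*(rational part) = -25*φ**2/22 - 36*φ/37 - 7/15.
Order-2 pole: residue = g'(a); g'(6) = -5946/407, so the residue is -5946/407.
List the singular points by increasing real part (a conjugate pair: the negative imaginary part first).


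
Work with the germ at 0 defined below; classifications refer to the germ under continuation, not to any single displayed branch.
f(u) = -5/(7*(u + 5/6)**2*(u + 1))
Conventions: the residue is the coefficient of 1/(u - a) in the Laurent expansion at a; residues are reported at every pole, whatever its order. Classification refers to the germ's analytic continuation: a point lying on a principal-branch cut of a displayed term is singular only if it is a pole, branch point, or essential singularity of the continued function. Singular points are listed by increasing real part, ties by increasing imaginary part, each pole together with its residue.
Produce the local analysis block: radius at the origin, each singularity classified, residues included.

Radius of convergence at 0: 5/6.
At -1: a pole of order 1; residue -180/7.
At -5/6: a pole of order 2; residue 180/7.

Denominator factor (u + 5/6)^2: pole of order 2 at -5/6, modulus 5/6.
Denominator factor (u + 1): pole of order 1 at -1, modulus 1.
The radius of convergence is the smallest modulus among the singular points: 5/6.
At the order-1 pole -1 set g(u) = (u - (-1))*f(u) = -5/(7*(u + 5/6)**2).
Simple pole: residue = g(a) at a = -1, which is -180/7.
At the order-2 pole -5/6 set g(u) = (u - (-5/6))^2*f(u) = -5/(7*(u + 1)).
Order-2 pole: residue = g'(a); g'(-5/6) = 180/7, so the residue is 180/7.
List the singular points by increasing real part (a conjugate pair: the negative imaginary part first).


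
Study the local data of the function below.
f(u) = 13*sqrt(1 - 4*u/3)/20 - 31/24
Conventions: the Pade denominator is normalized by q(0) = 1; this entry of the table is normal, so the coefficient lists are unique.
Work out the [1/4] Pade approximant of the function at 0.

The Pade approximant has numerator coefficients [-77/120, -108306283/93015900]; denominator coefficients [1, 1766218/1550265, -513916/516755, 1232816/4650795, -233636/930159].

Taylor coefficients needed (expand at 0): a_0 = -77/120, a_1 = -13/30, a_2 = -13/90, a_3 = -13/135, a_4 = -13/162, a_5 = -91/1215.
Write the denominator as Q(u) = 1 + q1*u + q2*u^2 + q3*u^3 + q4*u^4. Requiring Q*f - P = O(u^6) with deg P <= 1 kills the coefficients of u^2..u^5 in Q*f:
  u^2: a_2 + q1*a_1 + q2*a_0 = 0, i.e. -13/90 + (-13/30)*q1 + (-77/120)*q2 = 0.
  u^3: a_3 + q1*a_2 + q2*a_1 + q3*a_0 = 0, i.e. -13/135 + (-13/90)*q1 + (-13/30)*q2 + (-77/120)*q3 = 0.
  u^4: a_4 + q1*a_3 + q2*a_2 + q3*a_1 + q4*a_0 = 0, i.e. -13/162 + (-13/135)*q1 + (-13/90)*q2 + (-13/30)*q3 + (-77/120)*q4 = 0.
  u^5: a_5 + q1*a_4 + q2*a_3 + q3*a_2 + q4*a_1 = 0, i.e. -91/1215 + (-13/162)*q1 + (-13/135)*q2 + (-13/90)*q3 + (-13/30)*q4 = 0.
Solving this linear system: q1 = 1766218/1550265, q2 = -513916/516755, q3 = 1232816/4650795, q4 = -233636/930159.
The numerator is Q*f truncated at degree 1: P0 = a_0 = -77/120; P1 = a_1 + q1*a_0 = -108306283/93015900.


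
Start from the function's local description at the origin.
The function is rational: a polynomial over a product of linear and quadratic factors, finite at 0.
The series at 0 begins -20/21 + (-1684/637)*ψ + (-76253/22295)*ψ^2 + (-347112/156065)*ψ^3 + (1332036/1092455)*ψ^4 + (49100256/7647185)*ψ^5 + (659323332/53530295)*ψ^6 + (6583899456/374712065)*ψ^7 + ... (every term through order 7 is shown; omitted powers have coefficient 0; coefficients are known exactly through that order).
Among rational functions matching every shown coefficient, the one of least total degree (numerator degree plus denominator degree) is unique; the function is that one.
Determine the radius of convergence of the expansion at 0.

No rational of total degree below 6 reproduces all 8 coefficients; solving the [2/4] Pade equations on them gives f(ψ) = (33*ψ**2/20 + 11*ψ/13 - 35/27)/(ψ**2 - 2*ψ + 7/6)**2, whose expansion matches every shown term.
Denominator factor (ψ**2 - 2*ψ + 7/6)^2: discriminant -2/3, complex-conjugate roots (1) + ((1/6)*sqrt(6))*i and (1) - ((1/6)*sqrt(6))*i; poles of order 2, moduli (1/6)*sqrt(42) and (1/6)*sqrt(42).
The radius of convergence is the smallest modulus among the singular points: (1/6)*sqrt(42).

The radius of convergence is (1/6)*sqrt(42).


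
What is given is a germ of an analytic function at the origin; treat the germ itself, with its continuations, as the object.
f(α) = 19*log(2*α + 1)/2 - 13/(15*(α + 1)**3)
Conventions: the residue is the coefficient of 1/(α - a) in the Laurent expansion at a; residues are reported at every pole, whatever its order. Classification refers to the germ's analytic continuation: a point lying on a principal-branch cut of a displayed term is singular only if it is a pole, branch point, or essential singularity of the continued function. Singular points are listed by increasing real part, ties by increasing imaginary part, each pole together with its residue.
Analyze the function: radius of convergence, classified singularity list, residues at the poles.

Denominator factor (α + 1)^3: pole of order 3 at -1, modulus 1.
Branch term (19/2)*log(1 - α/(-1/2)): its argument vanishes at α = -1/2, a logarithmic branch point, modulus 1/2.
The radius of convergence is the smallest modulus among the singular points: 1/2.
The branch term is analytic at -1 and contributes nothing to the residue; only the rational part matters.
At the order-3 pole -1 set g(α) = (α - (-1))^3*(rational part) = -13/15.
Order-3 pole: residue = g''(a)/2; g''(-1) = 0, so the residue is 0.
List the singular points by increasing real part (a conjugate pair: the negative imaginary part first).

Radius of convergence at 0: 1/2.
At -1: a pole of order 3; residue 0.
At -1/2: a logarithmic branch point.


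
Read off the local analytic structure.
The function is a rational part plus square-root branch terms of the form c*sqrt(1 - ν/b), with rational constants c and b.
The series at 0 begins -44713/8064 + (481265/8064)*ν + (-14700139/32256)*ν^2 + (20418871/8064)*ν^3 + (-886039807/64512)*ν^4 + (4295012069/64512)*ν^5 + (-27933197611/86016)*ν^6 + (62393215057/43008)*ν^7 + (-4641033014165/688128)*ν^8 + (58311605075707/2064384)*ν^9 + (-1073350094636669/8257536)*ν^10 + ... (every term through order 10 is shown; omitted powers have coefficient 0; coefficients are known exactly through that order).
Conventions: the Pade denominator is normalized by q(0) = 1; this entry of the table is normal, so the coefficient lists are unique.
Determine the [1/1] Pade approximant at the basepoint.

The Pade approximant has numerator coefficients [-44713/8064, 89725561931/5174561280]; denominator coefficients [1, 14700139/1925060].

Taylor coefficients needed (read off): a_0 = -44713/8064, a_1 = 481265/8064, a_2 = -14700139/32256.
Write the denominator as Q(ν) = 1 + q1*ν. Requiring Q*f - P = O(ν^3) with deg P <= 1 kills the coefficients of ν^2..ν^2 in Q*f:
  ν^2: a_2 + q1*a_1 = 0, i.e. -14700139/32256 + (481265/8064)*q1 = 0.
Solving this linear system: q1 = 14700139/1925060.
The numerator is Q*f truncated at degree 1: P0 = a_0 = -44713/8064; P1 = a_1 + q1*a_0 = 89725561931/5174561280.


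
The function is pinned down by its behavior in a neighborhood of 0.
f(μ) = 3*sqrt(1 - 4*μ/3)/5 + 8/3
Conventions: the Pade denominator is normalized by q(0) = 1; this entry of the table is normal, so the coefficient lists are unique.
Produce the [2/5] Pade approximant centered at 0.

The Pade approximant has numerator coefficients [49/15, -6830308/1208345, 24255746/10875105]; denominator coefficients [1, -388590/241669, 381860/725007, 18904/725007, 7858/2175021, 3532/6525063].

Taylor coefficients needed (expand at 0): a_0 = 49/15, a_1 = -2/5, a_2 = -2/15, a_3 = -4/45, a_4 = -2/27, a_5 = -28/405, a_6 = -28/405, a_7 = -88/1215.
Write the denominator as Q(μ) = 1 + q1*μ + q2*μ^2 + q3*μ^3 + q4*μ^4 + q5*μ^5. Requiring Q*f - P = O(μ^8) with deg P <= 2 kills the coefficients of μ^3..μ^7 in Q*f:
  μ^3: a_3 + q1*a_2 + q2*a_1 + q3*a_0 = 0, i.e. -4/45 + (-2/15)*q1 + (-2/5)*q2 + (49/15)*q3 = 0.
  μ^4: a_4 + q1*a_3 + q2*a_2 + q3*a_1 + q4*a_0 = 0, i.e. -2/27 + (-4/45)*q1 + (-2/15)*q2 + (-2/5)*q3 + (49/15)*q4 = 0.
  μ^5: a_5 + q1*a_4 + q2*a_3 + q3*a_2 + q4*a_1 + q5*a_0 = 0, i.e. -28/405 + (-2/27)*q1 + (-4/45)*q2 + (-2/15)*q3 + (-2/5)*q4 + (49/15)*q5 = 0.
  μ^6: a_6 + q1*a_5 + q2*a_4 + q3*a_3 + q4*a_2 + q5*a_1 = 0, i.e. -28/405 + (-28/405)*q1 + (-2/27)*q2 + (-4/45)*q3 + (-2/15)*q4 + (-2/5)*q5 = 0.
  μ^7: a_7 + q1*a_6 + q2*a_5 + q3*a_4 + q4*a_3 + q5*a_2 = 0, i.e. -88/1215 + (-28/405)*q1 + (-28/405)*q2 + (-2/27)*q3 + (-4/45)*q4 + (-2/15)*q5 = 0.
Solving this linear system: q1 = -388590/241669, q2 = 381860/725007, q3 = 18904/725007, q4 = 7858/2175021, q5 = 3532/6525063.
The numerator is Q*f truncated at degree 2: P0 = a_0 = 49/15; P1 = a_1 + q1*a_0 = -6830308/1208345; P2 = a_2 + q1*a_1 + q2*a_0 = 24255746/10875105.


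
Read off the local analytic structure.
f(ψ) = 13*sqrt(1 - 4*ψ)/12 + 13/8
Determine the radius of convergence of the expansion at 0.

The radius of convergence is 1/4.

Branch term (13/12)*sqrt(1 - ψ/(1/4)): its argument vanishes at ψ = 1/4, a square-root branch point, modulus 1/4.
The radius of convergence is the smallest modulus among the singular points: 1/4.


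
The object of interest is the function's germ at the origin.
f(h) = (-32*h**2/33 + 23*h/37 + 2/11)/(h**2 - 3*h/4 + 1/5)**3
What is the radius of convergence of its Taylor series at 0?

Denominator factor (h**2 - 3*h/4 + 1/5)^3: discriminant -19/80, complex-conjugate roots (3/8) + ((1/40)*sqrt(95))*i and (3/8) - ((1/40)*sqrt(95))*i; poles of order 3, moduli (1/5)*sqrt(5) and (1/5)*sqrt(5).
The radius of convergence is the smallest modulus among the singular points: (1/5)*sqrt(5).

The radius of convergence is (1/5)*sqrt(5).


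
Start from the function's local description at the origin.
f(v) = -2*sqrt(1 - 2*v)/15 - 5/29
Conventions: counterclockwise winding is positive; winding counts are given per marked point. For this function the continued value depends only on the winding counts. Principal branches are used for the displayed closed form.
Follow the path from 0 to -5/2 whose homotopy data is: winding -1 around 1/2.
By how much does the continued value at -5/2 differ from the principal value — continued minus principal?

The rational part is single-valued and drops out of the difference; each branch term changes only by its own monodromy.
(-2/15)*sqrt(1 - v/(1/2)): winding -1 is odd, the square root flips sign, contributing -2*(-2/15)*sqrt(1 - (-5/2)/(1/2)) = -2*(-2/15)*sqrt(6) = (4/15)*sqrt(6).
Summing the contributions at v = -5/2 gives (4/15)*sqrt(6).

Continued minus principal equals (4/15)*sqrt(6).


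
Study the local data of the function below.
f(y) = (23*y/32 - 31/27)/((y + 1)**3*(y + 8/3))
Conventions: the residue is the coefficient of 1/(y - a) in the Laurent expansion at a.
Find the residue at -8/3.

The residue is 331/500.

At the order-1 pole -8/3 set g(y) = (y - (-8/3))*f(y) = (23*y/32 - 31/27)/(y + 1)**3.
Simple pole: residue = g(a) at a = -8/3, which is 331/500.


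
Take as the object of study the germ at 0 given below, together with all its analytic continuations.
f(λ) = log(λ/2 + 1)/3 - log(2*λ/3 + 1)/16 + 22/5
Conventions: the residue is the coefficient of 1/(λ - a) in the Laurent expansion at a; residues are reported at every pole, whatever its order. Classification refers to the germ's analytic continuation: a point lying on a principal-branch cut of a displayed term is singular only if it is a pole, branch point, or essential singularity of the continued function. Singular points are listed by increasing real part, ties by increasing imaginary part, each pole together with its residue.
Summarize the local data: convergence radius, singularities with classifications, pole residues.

Branch term (1/3)*log(1 - λ/(-2)): its argument vanishes at λ = -2, a logarithmic branch point, modulus 2.
Branch term (-1/16)*log(1 - λ/(-3/2)): its argument vanishes at λ = -3/2, a logarithmic branch point, modulus 3/2.
The radius of convergence is the smallest modulus among the singular points: 3/2.
List the singular points by increasing real part (a conjugate pair: the negative imaginary part first).

Radius of convergence at 0: 3/2.
At -2: a logarithmic branch point.
At -3/2: a logarithmic branch point.


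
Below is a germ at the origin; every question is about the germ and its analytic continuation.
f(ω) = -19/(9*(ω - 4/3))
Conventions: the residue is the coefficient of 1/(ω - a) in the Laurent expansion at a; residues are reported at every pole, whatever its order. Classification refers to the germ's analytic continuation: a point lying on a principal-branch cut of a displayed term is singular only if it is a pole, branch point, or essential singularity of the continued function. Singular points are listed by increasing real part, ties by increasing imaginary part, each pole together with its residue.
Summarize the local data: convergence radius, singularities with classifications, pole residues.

Radius of convergence at 0: 4/3.
At 4/3: a pole of order 1; residue -19/9.

Denominator factor (ω - 4/3): pole of order 1 at 4/3, modulus 4/3.
The radius of convergence is the smallest modulus among the singular points: 4/3.
At the order-1 pole 4/3 set g(ω) = (ω - (4/3))*f(ω) = -19/9.
Simple pole: residue = g(a) at a = 4/3, which is -19/9.


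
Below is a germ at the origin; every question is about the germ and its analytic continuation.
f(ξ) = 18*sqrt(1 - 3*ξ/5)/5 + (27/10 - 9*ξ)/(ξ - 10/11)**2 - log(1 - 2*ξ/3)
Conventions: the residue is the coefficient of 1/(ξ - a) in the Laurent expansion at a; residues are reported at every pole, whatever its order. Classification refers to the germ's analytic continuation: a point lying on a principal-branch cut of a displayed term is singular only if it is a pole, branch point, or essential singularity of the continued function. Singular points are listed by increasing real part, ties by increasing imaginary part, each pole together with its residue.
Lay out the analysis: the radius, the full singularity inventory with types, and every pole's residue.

Denominator factor (ξ - 10/11)^2: pole of order 2 at 10/11, modulus 10/11.
Branch term (-1)*log(1 - ξ/(3/2)): its argument vanishes at ξ = 3/2, a logarithmic branch point, modulus 3/2.
Branch term (18/5)*sqrt(1 - ξ/(5/3)): its argument vanishes at ξ = 5/3, a square-root branch point, modulus 5/3.
The radius of convergence is the smallest modulus among the singular points: 10/11.
The branch terms are analytic at 10/11 and contribute nothing to the residue; only the rational part matters.
At the order-2 pole 10/11 set g(ξ) = (ξ - (10/11))^2*(rational part) = 27/10 - 9*ξ.
Order-2 pole: residue = g'(a); g'(10/11) = -9, so the residue is -9.
List the singular points by increasing real part (a conjugate pair: the negative imaginary part first).

Radius of convergence at 0: 10/11.
At 10/11: a pole of order 2; residue -9.
At 3/2: a logarithmic branch point.
At 5/3: an algebraic (square-root) branch point.


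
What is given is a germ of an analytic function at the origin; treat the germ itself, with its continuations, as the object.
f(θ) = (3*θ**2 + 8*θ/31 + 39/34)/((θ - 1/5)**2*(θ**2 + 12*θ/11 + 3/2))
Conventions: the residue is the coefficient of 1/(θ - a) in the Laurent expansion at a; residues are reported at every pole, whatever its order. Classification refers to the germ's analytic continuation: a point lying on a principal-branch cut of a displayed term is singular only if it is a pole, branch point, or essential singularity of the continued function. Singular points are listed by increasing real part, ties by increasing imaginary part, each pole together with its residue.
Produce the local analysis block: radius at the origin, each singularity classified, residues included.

Denominator factor (θ - 1/5)^2: pole of order 2 at 1/5, modulus 1/5.
Denominator factor (θ**2 + 12*θ/11 + 3/2): discriminant -582/121, complex-conjugate roots (-6/11) + ((1/22)*sqrt(582))*i and (-6/11) - ((1/22)*sqrt(582))*i; poles of order 1, moduli (1/2)*sqrt(6) and (1/2)*sqrt(6).
The radius of convergence is the smallest modulus among the singular points: 1/5.
The factor θ**2 + 12*θ/11 + 3/2 splits as (θ - a)(θ - a') with a = (-6/11) - ((1/22)*sqrt(582))*i, a' = (-6/11) + ((1/22)*sqrt(582))*i. At the order-1 pole a set g(θ) = (θ - a)*f(θ) = [(3*θ**2 + 8*θ/31 + 39/34)/(θ - 1/5)**2] / (θ - a').
Simple pole: residue = g(a) at a = (-6/11) - ((1/22)*sqrt(582))*i, which is (-47627800/492791903) + ((1902565775/47800814591)*sqrt(582))*i.
The factor θ**2 + 12*θ/11 + 3/2 splits as (θ - a)(θ - a') with a = (-6/11) + ((1/22)*sqrt(582))*i, a' = (-6/11) - ((1/22)*sqrt(582))*i. At the order-1 pole a set g(θ) = (θ - a)*f(θ) = [(3*θ**2 + 8*θ/31 + 39/34)/(θ - 1/5)**2] / (θ - a').
Simple pole: residue = g(a) at a = (-6/11) + ((1/22)*sqrt(582))*i, which is (-47627800/492791903) - ((1902565775/47800814591)*sqrt(582))*i.
At the order-2 pole 1/5 set g(θ) = (θ - (1/5))^2*f(θ) = (3*θ**2 + 8*θ/31 + 39/34)/(θ**2 + 12*θ/11 + 3/2).
Order-2 pole: residue = g'(a); g'(1/5) = 95255600/492791903, so the residue is 95255600/492791903.
List the singular points by increasing real part (a conjugate pair: the negative imaginary part first).

Radius of convergence at 0: 1/5.
At (-6/11) - ((1/22)*sqrt(582))*i: a pole of order 1; residue (-47627800/492791903) + ((1902565775/47800814591)*sqrt(582))*i.
At (-6/11) + ((1/22)*sqrt(582))*i: a pole of order 1; residue (-47627800/492791903) - ((1902565775/47800814591)*sqrt(582))*i.
At 1/5: a pole of order 2; residue 95255600/492791903.
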